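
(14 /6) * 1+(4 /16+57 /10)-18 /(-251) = 125827 /15060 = 8.36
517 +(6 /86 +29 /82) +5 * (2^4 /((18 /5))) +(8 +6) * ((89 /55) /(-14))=939056999 /1745370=538.03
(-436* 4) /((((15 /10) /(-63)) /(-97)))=-7105056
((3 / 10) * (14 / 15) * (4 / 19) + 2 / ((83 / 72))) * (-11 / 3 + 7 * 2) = 2192444 / 118275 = 18.54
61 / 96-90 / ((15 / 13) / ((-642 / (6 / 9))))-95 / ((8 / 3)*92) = 41463065 / 552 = 75114.25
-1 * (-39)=39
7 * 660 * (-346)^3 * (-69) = 13204421002080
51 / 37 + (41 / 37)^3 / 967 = 67583894 / 48981451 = 1.38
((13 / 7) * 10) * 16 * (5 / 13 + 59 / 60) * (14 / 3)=17072 / 9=1896.89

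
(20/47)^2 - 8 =-17272/2209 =-7.82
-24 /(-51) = 8 /17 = 0.47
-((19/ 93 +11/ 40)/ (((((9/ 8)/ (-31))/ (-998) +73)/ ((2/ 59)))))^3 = -45074990138557748032/ 4088327778952289522061887179125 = -0.00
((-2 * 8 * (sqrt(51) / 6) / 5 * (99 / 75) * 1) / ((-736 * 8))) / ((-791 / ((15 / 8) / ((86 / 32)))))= -33 * sqrt(51) / 312919600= -0.00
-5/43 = -0.12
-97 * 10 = -970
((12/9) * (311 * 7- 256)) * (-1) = -7684/3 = -2561.33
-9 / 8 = -1.12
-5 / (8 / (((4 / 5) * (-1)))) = 1 / 2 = 0.50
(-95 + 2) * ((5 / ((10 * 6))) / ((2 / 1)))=-31 / 8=-3.88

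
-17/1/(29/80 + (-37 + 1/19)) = 25840/55609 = 0.46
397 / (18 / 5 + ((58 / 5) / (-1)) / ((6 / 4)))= -5955 / 62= -96.05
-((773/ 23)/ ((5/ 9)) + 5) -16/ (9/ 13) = -91708/ 1035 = -88.61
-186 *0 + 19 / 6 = 19 / 6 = 3.17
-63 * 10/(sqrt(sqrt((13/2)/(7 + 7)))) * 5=-3150 * 13^(3/4) * sqrt(2) * 7^(1/4)/13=-3816.05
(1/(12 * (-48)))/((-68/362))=181/19584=0.01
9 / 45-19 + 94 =376 / 5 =75.20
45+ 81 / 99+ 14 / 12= 3101 / 66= 46.98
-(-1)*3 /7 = 3 /7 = 0.43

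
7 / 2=3.50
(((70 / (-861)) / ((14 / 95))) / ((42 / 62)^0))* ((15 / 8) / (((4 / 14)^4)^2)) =-1955914625 / 83968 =-23293.57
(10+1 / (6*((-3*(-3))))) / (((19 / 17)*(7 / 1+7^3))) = 9197 / 359100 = 0.03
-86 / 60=-43 / 30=-1.43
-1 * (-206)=206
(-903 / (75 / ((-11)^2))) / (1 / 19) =-691999 / 25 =-27679.96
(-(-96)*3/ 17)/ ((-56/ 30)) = -1080/ 119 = -9.08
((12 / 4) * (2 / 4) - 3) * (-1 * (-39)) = -117 / 2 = -58.50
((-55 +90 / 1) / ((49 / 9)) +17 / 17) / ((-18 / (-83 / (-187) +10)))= -806 / 187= -4.31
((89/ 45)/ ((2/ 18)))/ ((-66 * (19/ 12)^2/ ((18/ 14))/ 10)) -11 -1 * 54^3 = -4377371023/ 27797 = -157476.38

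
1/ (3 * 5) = 0.07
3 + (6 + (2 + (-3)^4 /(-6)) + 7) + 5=19 /2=9.50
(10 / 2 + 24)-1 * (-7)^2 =-20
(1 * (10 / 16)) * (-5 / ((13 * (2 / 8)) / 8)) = -7.69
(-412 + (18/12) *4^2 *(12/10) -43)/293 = -2131/1465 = -1.45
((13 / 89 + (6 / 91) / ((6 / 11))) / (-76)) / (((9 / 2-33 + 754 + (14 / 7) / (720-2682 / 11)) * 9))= -314571 / 584777191271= -0.00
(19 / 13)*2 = 38 / 13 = 2.92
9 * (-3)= -27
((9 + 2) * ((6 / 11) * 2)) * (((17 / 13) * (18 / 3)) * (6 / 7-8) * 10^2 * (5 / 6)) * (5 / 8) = -3187500 / 91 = -35027.47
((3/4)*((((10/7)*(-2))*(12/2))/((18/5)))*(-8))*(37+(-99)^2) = 1967600/7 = 281085.71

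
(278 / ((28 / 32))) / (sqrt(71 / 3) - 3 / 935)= 4678740 / 108622409 + 486069100 * sqrt(213) / 108622409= 65.35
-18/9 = -2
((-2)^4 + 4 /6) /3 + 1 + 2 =77 /9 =8.56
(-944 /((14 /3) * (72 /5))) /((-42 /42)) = 295 /21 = 14.05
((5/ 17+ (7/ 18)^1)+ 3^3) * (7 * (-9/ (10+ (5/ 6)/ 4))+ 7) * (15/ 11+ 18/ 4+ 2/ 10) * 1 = 163854553/ 1178100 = 139.08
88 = 88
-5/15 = -1/3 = -0.33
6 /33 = 2 /11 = 0.18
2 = 2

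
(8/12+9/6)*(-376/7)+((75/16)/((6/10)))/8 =-310207/2688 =-115.40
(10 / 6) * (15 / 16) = 25 / 16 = 1.56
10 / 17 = 0.59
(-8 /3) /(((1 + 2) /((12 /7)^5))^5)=-10468720619376572066955264 /1341068619663964900807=-7806.25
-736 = -736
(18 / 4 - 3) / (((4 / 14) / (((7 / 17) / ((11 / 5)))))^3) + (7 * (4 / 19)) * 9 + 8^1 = 43107657317 / 1987917712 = 21.68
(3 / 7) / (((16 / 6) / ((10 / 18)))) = 5 / 56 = 0.09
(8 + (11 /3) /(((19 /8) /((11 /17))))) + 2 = 10658 /969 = 11.00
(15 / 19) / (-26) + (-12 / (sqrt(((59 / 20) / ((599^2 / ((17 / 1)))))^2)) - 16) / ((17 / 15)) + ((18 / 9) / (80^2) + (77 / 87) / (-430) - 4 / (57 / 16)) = -3820131680100650503 / 50417870006400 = -75769.40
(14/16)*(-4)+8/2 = 1/2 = 0.50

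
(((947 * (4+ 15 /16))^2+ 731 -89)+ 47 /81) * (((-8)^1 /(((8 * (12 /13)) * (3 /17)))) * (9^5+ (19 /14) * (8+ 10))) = -7928826049889.33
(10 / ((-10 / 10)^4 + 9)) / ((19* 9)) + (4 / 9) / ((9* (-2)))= -0.02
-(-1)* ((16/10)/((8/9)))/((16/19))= 171/80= 2.14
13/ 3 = 4.33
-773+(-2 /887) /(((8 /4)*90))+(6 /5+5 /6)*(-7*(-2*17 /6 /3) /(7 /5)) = -753.80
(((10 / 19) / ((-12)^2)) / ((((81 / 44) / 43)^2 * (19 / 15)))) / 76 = 5593225 / 270011394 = 0.02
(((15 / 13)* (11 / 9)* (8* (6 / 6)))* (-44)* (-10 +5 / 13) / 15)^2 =234256000000 / 2313441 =101258.69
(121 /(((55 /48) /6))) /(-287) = -3168 /1435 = -2.21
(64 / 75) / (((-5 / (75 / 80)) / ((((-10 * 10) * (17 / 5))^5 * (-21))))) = -15266302464000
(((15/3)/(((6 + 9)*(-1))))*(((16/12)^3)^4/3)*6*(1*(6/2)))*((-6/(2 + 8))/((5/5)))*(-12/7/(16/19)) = -159383552/2066715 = -77.12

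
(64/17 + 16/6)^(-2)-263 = -28291991/107584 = -262.98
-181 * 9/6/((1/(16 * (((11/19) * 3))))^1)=-143352/19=-7544.84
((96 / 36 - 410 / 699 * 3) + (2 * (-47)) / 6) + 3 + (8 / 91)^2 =-22675028 / 1929473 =-11.75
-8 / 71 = -0.11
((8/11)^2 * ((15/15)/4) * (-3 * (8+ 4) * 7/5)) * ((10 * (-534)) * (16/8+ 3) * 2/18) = 2392320/121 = 19771.24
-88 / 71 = -1.24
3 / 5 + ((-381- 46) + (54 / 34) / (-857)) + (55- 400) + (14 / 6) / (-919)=-154923971291 / 200833665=-771.40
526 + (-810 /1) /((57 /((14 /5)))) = 9238 /19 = 486.21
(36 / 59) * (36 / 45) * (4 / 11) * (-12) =-2.13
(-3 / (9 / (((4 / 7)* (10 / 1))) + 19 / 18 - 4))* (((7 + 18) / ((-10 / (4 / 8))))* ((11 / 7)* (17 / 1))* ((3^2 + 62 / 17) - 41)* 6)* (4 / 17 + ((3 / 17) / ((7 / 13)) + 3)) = 18209188800 / 410669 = 44340.31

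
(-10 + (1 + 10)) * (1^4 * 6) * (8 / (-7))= -48 / 7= -6.86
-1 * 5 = -5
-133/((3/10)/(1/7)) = -63.33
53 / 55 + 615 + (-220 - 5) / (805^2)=878151143 / 1425655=615.96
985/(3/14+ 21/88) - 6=605086/279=2168.77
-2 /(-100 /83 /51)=4233 /50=84.66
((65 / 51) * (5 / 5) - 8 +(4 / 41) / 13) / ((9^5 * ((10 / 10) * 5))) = -36523 / 1605128967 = -0.00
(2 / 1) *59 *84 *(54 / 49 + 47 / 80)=1172271 / 70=16746.73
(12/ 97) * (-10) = -120/ 97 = -1.24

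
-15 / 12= -5 / 4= -1.25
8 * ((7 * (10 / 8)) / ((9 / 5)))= 350 / 9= 38.89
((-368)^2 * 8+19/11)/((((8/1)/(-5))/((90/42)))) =-893799825/616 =-1450973.74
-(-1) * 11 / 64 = 11 / 64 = 0.17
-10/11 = -0.91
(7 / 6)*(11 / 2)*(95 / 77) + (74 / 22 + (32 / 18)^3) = 542051 / 32076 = 16.90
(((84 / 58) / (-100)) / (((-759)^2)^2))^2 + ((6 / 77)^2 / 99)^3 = 0.00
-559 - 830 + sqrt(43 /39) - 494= -1883 + sqrt(1677) /39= -1881.95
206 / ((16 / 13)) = 1339 / 8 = 167.38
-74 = -74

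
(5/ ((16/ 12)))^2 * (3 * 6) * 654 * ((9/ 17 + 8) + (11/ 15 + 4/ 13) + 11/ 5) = 1722493755/ 884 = 1948522.35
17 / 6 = 2.83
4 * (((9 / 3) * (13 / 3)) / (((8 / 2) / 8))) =104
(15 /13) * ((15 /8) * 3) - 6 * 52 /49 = 627 /5096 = 0.12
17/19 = 0.89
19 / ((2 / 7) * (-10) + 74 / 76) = -5054 / 501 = -10.09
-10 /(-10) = 1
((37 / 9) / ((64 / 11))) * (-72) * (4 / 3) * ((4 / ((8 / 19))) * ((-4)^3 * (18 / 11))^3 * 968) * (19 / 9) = 1512629600256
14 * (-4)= -56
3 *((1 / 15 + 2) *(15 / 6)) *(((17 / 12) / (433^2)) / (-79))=-527 / 355479144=-0.00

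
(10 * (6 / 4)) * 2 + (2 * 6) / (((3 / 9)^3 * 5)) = 474 / 5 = 94.80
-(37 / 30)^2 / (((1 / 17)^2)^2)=-114340249 / 900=-127044.72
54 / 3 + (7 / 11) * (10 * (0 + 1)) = 268 / 11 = 24.36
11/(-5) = -11/5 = -2.20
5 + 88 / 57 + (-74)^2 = 312505 / 57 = 5482.54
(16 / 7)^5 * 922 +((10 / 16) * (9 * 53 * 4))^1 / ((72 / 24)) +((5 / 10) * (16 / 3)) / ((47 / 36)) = 91509205267 / 1579858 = 57922.42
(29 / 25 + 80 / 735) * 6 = 9326 / 1225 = 7.61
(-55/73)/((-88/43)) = 215/584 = 0.37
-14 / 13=-1.08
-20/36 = -5/9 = -0.56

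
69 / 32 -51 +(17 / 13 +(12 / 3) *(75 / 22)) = -155125 / 4576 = -33.90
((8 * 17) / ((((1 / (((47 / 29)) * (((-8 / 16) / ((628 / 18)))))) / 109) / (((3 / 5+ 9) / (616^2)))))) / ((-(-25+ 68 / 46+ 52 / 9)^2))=100757580993 / 3641840802406730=0.00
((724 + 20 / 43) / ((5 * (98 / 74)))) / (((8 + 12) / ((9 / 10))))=1296702 / 263375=4.92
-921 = -921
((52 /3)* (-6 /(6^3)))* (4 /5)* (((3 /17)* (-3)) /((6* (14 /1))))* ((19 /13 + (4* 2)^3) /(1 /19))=8455 /357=23.68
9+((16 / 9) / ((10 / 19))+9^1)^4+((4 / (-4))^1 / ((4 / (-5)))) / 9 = 385167668629 / 16402500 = 23482.25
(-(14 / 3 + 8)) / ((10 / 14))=-266 / 15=-17.73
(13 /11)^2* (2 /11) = 338 /1331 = 0.25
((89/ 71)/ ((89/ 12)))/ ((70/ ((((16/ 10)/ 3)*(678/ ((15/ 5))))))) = 3616/ 12425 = 0.29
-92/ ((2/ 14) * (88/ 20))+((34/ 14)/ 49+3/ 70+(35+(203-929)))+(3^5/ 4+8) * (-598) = -41949.77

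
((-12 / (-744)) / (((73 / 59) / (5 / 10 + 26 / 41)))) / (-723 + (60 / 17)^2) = -17051 / 819471428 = -0.00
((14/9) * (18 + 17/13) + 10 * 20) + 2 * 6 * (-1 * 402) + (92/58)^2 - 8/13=-451845434/98397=-4592.07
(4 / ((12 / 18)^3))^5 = 14348907 / 32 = 448403.34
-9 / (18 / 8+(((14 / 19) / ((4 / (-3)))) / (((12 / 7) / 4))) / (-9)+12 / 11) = -67716 / 26215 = -2.58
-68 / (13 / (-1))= 68 / 13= 5.23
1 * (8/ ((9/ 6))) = 16/ 3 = 5.33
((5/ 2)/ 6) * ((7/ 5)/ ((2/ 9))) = 21/ 8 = 2.62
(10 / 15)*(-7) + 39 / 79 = -989 / 237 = -4.17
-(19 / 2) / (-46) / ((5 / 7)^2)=931 / 2300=0.40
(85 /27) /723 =85 /19521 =0.00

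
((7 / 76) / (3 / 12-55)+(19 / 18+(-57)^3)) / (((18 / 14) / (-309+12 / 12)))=4984135292906 / 112347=44363759.54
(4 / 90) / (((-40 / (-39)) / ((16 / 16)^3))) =13 / 300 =0.04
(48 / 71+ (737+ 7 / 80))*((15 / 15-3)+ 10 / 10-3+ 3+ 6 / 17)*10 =-4773.76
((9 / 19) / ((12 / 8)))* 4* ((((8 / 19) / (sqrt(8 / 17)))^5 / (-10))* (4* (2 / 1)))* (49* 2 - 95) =-10653696* sqrt(34) / 235229405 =-0.26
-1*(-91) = 91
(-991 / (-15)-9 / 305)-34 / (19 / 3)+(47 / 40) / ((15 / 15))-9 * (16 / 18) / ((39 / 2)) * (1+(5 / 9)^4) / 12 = 2199540791693 / 35587651320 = 61.81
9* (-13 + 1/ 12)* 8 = -930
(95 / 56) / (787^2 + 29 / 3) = 285 / 104055616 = 0.00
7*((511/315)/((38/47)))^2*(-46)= -1895253521/1462050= -1296.30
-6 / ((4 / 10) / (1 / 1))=-15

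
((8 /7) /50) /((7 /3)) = 12 /1225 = 0.01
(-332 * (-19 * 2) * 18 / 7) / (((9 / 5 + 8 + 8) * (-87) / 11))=-230.44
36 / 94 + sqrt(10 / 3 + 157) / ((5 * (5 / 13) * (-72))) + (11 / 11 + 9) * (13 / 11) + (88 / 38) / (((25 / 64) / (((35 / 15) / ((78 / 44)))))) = 574771388 / 28732275-13 * sqrt(1443) / 5400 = 19.91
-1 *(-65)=65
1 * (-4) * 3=-12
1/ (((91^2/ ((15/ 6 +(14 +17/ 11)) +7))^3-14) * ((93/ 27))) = 501852453/ 62482251022129358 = 0.00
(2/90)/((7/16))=16/315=0.05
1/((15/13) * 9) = 13/135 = 0.10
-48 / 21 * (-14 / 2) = 16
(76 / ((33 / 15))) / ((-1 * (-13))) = 380 / 143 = 2.66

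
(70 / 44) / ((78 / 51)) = 595 / 572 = 1.04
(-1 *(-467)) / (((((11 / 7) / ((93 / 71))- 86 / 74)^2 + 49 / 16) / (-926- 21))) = -4105369651306896 / 28442070337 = -144341.45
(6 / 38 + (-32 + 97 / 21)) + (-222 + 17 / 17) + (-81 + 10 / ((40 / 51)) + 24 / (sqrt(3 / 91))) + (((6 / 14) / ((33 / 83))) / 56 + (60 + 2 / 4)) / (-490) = -38129041523 / 120434160 + 8 * sqrt(273) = -184.41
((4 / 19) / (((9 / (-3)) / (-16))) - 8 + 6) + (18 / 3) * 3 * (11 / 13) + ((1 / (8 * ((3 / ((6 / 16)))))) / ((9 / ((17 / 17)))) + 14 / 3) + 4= 3275383 / 142272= 23.02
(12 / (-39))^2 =16 / 169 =0.09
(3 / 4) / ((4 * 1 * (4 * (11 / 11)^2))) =3 / 64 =0.05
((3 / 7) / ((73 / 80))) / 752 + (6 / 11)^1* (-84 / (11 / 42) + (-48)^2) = 3143731047 / 2906057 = 1081.79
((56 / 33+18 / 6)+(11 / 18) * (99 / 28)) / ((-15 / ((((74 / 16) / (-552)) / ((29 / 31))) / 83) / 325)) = 1416545 / 88349184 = 0.02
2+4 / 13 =30 / 13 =2.31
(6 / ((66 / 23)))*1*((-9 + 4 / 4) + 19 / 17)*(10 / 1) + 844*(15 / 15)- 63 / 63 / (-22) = 261853 / 374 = 700.14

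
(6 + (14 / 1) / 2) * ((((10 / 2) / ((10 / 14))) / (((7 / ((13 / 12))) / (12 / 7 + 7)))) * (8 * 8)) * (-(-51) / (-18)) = -1402024 / 63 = -22254.35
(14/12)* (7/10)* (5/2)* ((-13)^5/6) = -18193357/144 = -126342.76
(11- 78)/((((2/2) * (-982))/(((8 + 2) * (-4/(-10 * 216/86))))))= 0.11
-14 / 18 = -7 / 9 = -0.78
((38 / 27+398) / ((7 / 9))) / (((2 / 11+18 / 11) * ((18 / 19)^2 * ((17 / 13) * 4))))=17396951 / 289170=60.16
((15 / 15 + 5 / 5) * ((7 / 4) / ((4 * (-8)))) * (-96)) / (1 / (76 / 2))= 399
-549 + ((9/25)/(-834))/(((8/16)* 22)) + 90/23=-958453719/1758350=-545.09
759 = 759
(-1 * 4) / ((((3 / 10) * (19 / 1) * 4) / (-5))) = 0.88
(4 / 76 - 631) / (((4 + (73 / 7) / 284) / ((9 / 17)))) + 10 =-72.75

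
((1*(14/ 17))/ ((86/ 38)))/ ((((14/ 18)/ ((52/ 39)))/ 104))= 47424/ 731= 64.88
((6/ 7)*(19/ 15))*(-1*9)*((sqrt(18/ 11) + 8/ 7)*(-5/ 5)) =2736/ 245 + 1026*sqrt(22)/ 385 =23.67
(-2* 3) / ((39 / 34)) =-68 / 13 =-5.23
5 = 5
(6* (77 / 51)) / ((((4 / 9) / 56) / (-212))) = -4113648 / 17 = -241979.29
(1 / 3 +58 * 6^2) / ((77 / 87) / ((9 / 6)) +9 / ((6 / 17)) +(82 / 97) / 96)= 80.02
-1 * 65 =-65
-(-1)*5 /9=5 /9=0.56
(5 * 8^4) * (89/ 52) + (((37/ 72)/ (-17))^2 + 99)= 684617009989/ 19476288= 35151.31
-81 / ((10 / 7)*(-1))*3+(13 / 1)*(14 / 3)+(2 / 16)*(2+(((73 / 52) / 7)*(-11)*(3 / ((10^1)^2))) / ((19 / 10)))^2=26546167454803 / 114794534400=231.25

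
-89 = -89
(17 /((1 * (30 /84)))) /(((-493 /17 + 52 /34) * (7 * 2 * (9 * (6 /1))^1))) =-289 /126090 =-0.00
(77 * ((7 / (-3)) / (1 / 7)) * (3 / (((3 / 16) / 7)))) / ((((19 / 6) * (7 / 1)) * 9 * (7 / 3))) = -17248 / 57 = -302.60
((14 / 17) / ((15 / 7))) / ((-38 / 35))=-343 / 969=-0.35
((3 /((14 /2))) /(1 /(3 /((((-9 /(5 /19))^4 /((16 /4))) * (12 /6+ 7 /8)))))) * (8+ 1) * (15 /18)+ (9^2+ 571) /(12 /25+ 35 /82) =718.99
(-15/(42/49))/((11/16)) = -280/11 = -25.45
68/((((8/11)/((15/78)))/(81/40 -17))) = -112013/416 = -269.26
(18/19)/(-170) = -0.01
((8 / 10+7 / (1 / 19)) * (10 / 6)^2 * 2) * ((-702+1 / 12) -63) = -10234585 / 18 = -568588.06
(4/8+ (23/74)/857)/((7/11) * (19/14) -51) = -349052/34975027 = -0.01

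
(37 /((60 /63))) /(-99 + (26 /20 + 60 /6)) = -777 /1754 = -0.44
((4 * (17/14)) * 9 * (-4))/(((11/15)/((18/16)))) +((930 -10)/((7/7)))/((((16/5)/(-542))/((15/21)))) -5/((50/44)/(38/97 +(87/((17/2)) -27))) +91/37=-374153221559/3355715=-111497.32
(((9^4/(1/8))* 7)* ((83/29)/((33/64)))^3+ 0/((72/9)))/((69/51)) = 34675075955294208/746620457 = 46442708.11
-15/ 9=-5/ 3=-1.67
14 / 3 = 4.67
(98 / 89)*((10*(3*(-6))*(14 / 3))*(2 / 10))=-16464 / 89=-184.99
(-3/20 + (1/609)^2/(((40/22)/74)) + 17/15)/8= 7294807/59340960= 0.12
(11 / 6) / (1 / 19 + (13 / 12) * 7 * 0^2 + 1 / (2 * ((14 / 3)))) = 2926 / 255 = 11.47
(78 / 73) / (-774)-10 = -10.00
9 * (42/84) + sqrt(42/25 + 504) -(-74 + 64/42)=7 * sqrt(258)/5 + 3233/42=99.46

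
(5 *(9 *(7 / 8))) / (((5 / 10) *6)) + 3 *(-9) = -111 / 8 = -13.88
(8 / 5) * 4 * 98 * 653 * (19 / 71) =38908352 / 355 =109600.99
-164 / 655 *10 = -2.50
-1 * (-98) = 98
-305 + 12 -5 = -298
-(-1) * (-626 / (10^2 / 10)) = -313 / 5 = -62.60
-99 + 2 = -97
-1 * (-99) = 99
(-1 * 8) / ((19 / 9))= -72 / 19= -3.79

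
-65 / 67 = -0.97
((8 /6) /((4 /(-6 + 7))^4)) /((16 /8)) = 0.00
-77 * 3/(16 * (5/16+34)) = -77/183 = -0.42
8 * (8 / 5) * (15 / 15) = 12.80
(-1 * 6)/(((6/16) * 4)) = -4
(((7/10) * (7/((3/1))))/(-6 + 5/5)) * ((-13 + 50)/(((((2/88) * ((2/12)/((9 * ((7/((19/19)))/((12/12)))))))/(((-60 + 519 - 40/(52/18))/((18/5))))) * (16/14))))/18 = -628344101/520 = -1208354.04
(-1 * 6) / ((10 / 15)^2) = -27 / 2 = -13.50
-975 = -975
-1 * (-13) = 13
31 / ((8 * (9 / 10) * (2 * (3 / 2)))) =155 / 108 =1.44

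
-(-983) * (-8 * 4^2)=-125824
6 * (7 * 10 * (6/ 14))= 180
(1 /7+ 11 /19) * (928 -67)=11808 /19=621.47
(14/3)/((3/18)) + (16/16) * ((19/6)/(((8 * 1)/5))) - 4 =1247/48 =25.98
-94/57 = -1.65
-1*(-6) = 6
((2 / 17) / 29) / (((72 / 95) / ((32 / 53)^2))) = 24320 / 12463533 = 0.00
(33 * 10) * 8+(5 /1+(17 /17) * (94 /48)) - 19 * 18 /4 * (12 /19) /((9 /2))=63239 /24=2634.96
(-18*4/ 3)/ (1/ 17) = -408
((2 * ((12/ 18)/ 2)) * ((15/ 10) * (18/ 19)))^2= 324/ 361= 0.90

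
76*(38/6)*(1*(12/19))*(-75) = -22800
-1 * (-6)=6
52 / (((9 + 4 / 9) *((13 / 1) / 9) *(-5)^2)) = 324 / 2125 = 0.15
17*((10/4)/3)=85/6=14.17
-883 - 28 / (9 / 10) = -8227 / 9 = -914.11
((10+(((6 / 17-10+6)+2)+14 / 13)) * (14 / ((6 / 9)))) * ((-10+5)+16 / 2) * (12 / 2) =787752 / 221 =3564.49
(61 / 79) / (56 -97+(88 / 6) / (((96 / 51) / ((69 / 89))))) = -43432 / 1966389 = -0.02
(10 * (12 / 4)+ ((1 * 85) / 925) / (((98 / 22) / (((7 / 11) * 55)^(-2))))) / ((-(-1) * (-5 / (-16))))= 5330222992 / 55523125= 96.00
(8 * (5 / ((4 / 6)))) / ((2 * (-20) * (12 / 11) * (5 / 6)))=-33 / 20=-1.65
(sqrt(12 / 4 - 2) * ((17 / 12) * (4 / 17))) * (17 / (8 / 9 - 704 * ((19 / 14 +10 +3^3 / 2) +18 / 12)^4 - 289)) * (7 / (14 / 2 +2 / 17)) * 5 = -72858345 / 888354668823589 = -0.00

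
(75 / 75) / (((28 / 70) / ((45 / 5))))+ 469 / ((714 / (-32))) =151 / 102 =1.48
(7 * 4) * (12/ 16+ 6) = 189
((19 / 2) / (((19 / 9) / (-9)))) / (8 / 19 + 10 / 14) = -35.67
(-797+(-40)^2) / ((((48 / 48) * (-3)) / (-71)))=57013 / 3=19004.33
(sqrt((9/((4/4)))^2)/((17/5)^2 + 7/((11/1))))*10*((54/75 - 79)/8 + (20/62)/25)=-232485/3224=-72.11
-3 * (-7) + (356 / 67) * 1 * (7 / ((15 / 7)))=38549 / 1005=38.36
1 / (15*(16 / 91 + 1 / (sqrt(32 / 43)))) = -46592 / 5218365 + 33124*sqrt(86) / 5218365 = 0.05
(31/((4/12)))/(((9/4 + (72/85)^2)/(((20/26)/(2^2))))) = 2239750/371631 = 6.03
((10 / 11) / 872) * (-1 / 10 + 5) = 49 / 9592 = 0.01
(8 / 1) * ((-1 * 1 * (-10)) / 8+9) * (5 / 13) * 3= 1230 / 13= 94.62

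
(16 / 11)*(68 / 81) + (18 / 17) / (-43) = 1.20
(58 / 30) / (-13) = -29 / 195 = -0.15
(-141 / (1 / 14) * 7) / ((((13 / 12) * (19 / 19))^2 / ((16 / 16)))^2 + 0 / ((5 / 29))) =-286530048 / 28561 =-10032.21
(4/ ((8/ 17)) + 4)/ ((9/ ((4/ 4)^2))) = 25/ 18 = 1.39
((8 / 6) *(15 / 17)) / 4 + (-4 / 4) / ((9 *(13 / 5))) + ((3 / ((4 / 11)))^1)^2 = 2174021 / 31824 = 68.31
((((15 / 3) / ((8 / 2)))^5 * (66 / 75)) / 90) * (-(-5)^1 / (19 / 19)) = 1375 / 9216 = 0.15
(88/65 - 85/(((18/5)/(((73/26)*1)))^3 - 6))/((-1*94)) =-285319703209/1156375654980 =-0.25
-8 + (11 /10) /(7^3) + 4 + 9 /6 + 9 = 11153 /1715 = 6.50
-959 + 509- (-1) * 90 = -360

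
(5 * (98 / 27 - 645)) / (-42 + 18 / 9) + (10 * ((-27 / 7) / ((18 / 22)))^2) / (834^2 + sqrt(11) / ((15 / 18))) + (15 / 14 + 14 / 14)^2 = 300341347309836883 / 3555916396033176 - 9075 * sqrt(11) / 16462575907561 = 84.46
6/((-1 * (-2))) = 3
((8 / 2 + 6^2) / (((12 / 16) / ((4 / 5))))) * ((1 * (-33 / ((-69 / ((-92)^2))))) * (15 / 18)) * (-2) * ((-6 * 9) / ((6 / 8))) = 20725760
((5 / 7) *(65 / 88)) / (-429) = -25 / 20328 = -0.00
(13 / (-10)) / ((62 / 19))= -247 / 620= -0.40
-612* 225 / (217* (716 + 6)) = -68850 / 78337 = -0.88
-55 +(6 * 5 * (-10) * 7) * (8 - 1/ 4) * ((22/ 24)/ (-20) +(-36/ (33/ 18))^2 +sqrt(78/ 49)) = -12147884745/ 1936 - 2325 * sqrt(78) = -6295267.70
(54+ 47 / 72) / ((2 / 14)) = 27545 / 72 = 382.57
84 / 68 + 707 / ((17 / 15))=10626 / 17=625.06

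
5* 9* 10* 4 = 1800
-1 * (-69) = 69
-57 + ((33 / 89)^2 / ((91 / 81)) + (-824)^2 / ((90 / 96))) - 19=7829793511171 / 10812165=724165.19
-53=-53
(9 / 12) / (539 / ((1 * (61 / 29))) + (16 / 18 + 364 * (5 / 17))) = 27999 / 13596076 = 0.00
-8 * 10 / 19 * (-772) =61760 / 19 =3250.53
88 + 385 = 473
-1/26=-0.04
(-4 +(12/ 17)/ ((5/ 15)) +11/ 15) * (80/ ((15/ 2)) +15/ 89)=-847649/ 68085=-12.45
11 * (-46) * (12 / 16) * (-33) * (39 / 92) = 42471 / 8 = 5308.88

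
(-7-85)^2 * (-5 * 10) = -423200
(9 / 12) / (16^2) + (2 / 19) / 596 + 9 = 26099501 / 2898944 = 9.00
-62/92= -0.67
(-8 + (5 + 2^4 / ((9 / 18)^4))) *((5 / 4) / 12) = 1265 / 48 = 26.35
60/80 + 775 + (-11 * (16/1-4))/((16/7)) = 718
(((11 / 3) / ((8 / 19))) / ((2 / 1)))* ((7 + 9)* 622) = 129998 / 3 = 43332.67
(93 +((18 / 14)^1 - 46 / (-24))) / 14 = 8081 / 1176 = 6.87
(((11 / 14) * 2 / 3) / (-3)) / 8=-11 / 504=-0.02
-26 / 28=-0.93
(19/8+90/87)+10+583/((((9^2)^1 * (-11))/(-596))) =7580407/18792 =403.38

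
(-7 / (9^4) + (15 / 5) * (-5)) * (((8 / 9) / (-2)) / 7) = 393688 / 413343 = 0.95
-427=-427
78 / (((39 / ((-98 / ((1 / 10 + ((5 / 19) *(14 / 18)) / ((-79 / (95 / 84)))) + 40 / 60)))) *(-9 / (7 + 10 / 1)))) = 15793680 / 32581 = 484.75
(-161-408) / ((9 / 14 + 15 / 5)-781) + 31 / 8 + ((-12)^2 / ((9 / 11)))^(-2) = 4.61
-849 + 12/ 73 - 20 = -63425/ 73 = -868.84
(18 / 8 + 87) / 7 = 51 / 4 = 12.75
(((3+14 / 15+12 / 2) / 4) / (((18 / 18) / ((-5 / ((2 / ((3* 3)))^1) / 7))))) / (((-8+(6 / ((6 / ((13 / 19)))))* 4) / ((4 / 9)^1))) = 2831 / 4200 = 0.67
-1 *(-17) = 17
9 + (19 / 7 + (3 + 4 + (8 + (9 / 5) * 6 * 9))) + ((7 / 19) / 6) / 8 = 3955589 / 31920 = 123.92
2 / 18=1 / 9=0.11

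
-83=-83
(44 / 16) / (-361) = -11 / 1444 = -0.01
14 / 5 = 2.80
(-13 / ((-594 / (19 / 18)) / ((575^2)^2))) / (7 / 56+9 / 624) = 18112346545.76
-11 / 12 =-0.92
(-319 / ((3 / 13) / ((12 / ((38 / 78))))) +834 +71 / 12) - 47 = -7582399 / 228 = -33256.14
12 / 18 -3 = -7 / 3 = -2.33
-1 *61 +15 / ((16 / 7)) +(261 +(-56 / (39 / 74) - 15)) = 53231 / 624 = 85.31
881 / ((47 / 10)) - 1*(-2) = 8904 / 47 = 189.45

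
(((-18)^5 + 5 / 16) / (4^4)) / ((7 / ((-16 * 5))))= 151165415 / 1792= 84355.70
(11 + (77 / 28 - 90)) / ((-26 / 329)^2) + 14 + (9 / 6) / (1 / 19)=-32898585 / 2704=-12166.64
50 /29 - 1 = 0.72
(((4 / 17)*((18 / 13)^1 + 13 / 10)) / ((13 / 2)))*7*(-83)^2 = 67319308 / 14365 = 4686.34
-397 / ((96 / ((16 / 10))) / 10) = -397 / 6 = -66.17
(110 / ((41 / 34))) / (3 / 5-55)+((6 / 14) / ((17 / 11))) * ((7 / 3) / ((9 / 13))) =-18623 / 25092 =-0.74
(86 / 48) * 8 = 43 / 3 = 14.33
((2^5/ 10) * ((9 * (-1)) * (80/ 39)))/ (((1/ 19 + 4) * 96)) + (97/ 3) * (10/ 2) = 485029/ 3003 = 161.51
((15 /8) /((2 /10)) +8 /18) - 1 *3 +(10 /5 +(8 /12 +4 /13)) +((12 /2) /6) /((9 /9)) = 10103 /936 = 10.79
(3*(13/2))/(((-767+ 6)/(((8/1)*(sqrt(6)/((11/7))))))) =-1092*sqrt(6)/8371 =-0.32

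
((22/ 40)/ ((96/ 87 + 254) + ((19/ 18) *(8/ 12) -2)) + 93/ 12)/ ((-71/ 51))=-785703909/ 141099010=-5.57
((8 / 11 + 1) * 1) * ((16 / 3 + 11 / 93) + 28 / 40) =36233 / 3410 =10.63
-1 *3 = -3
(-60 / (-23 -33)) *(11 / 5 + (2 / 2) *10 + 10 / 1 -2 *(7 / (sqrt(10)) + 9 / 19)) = 6057 / 266 -3 *sqrt(10) / 2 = 18.03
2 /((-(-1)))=2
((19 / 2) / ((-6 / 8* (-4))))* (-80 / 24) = -95 / 9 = -10.56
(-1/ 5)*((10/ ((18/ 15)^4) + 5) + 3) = -8309/ 3240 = -2.56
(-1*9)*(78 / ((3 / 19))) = -4446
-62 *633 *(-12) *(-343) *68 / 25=-10984484448 / 25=-439379377.92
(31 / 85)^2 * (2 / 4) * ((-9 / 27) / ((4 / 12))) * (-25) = 961 / 578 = 1.66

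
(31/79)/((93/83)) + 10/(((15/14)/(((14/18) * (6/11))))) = 33707/7821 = 4.31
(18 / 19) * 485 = 8730 / 19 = 459.47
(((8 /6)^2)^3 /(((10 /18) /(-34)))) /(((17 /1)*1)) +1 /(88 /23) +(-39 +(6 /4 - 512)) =-20295761 /35640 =-569.47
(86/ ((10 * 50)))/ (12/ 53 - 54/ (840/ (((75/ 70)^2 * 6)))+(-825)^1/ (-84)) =3126788/ 174610375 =0.02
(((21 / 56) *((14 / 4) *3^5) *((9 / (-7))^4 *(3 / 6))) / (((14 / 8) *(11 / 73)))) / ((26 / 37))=12918799269 / 5493488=2351.66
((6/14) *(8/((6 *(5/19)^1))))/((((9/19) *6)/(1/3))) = 722/2835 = 0.25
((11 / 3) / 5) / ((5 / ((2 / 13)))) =22 / 975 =0.02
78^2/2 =3042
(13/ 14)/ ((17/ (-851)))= -11063/ 238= -46.48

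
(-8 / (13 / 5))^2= 1600 / 169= 9.47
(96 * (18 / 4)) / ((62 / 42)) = 9072 / 31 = 292.65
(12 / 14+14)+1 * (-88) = -512 / 7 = -73.14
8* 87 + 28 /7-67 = 633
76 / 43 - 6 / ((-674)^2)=17262359 / 9766934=1.77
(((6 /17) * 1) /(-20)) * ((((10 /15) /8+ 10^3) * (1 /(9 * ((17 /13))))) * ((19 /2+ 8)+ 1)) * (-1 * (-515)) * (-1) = 594565543 /41616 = 14286.95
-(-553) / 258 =553 / 258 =2.14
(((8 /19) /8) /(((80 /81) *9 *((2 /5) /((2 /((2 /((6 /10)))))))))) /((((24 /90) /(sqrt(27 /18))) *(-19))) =-0.00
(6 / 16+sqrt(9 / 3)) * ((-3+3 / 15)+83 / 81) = -719 * sqrt(3) / 405 -719 / 1080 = -3.74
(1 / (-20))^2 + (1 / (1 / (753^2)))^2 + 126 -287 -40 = 128599682352001 / 400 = 321499205880.00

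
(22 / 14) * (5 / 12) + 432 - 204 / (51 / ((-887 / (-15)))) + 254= 63017 / 140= 450.12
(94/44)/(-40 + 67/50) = -1175/21263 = -0.06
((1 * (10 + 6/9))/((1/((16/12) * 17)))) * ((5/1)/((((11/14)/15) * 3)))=761600/99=7692.93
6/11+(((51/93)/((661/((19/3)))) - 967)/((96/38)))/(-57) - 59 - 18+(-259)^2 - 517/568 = 231638011346795/3456749736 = 67010.35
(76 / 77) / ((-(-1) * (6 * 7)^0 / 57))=4332 / 77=56.26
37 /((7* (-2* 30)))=-37 /420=-0.09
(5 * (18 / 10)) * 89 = 801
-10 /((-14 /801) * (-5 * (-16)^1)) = 7.15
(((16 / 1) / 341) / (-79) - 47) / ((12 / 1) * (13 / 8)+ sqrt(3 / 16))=-131679496 / 54605353+ 5064596 * sqrt(3) / 163816059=-2.36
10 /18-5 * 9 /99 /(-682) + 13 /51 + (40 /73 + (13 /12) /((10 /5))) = 637049405 /335159352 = 1.90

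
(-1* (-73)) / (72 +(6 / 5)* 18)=365 / 468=0.78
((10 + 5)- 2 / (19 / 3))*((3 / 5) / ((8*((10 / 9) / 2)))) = 7533 / 3800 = 1.98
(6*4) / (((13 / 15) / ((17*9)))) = 55080 / 13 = 4236.92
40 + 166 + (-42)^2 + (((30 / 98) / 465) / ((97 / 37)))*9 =1970.00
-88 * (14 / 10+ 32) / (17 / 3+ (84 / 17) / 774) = -976616 / 1885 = -518.10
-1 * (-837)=837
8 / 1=8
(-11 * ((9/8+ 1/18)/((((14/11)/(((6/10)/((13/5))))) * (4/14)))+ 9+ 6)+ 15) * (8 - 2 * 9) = 987425/624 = 1582.41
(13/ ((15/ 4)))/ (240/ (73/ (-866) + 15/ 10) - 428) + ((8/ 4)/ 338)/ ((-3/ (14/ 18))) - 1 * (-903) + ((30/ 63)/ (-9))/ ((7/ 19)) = 3075392086603/ 3406347945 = 902.84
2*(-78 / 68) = -39 / 17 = -2.29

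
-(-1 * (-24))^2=-576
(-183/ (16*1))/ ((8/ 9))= -1647/ 128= -12.87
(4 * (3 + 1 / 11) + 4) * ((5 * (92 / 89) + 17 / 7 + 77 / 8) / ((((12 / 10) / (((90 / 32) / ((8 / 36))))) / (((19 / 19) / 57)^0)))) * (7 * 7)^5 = 105211462651666875 / 125312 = 839596069424.05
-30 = -30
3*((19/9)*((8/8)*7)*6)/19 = 14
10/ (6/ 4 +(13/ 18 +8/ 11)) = 495/ 146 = 3.39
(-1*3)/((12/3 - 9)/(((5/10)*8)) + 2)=-4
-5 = -5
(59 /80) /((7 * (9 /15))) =59 /336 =0.18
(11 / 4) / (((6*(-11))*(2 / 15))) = -5 / 16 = -0.31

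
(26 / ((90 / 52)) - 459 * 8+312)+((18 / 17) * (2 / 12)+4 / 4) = -2558008 / 765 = -3343.80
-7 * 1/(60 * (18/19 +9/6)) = -0.05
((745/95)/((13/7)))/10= 1043/2470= 0.42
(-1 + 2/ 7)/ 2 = -5/ 14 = -0.36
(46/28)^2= 529/196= 2.70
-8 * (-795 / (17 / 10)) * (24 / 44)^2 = 2289600 / 2057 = 1113.08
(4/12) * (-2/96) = -1/144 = -0.01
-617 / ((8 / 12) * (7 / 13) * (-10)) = 24063 / 140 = 171.88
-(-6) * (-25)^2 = 3750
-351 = -351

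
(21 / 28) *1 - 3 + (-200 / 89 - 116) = -120.50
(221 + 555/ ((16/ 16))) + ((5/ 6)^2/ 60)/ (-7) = 2346619/ 3024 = 776.00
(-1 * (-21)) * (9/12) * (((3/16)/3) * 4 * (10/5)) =63/8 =7.88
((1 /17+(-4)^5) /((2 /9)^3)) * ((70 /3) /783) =-5483205 /1972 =-2780.53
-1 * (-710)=710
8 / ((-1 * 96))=-1 / 12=-0.08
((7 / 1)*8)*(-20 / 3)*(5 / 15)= -1120 / 9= -124.44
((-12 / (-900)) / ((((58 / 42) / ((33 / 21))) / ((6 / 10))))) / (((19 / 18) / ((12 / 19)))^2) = 1539648 / 472413625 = 0.00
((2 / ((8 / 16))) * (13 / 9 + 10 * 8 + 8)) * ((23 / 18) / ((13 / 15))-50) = -6093850 / 351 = -17361.40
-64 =-64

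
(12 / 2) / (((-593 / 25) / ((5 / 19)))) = -750 / 11267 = -0.07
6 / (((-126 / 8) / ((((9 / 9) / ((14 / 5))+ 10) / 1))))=-580 / 147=-3.95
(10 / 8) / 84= 5 / 336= 0.01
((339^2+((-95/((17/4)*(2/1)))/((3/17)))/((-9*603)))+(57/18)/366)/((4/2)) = 456531108175/7945128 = 57460.51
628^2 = 394384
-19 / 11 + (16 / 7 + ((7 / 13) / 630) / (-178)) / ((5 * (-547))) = -75792269983 / 43858514700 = -1.73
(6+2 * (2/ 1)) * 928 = 9280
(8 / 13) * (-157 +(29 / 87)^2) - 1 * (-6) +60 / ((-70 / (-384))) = 238.60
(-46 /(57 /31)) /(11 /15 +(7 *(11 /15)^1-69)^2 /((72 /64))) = -962550 /139528343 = -0.01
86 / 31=2.77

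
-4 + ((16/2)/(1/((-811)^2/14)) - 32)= 2630632/7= 375804.57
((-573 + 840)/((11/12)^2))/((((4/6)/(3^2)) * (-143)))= -519048/17303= -30.00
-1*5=-5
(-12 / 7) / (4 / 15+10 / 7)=-90 / 89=-1.01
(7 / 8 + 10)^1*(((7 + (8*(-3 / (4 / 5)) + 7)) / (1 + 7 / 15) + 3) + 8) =87 / 88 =0.99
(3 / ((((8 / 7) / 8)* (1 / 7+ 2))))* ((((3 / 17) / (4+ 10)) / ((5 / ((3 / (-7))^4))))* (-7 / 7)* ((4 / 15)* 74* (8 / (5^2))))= -95904 / 18221875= -0.01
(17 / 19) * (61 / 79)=1037 / 1501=0.69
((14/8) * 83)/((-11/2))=-581/22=-26.41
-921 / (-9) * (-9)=-921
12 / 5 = 2.40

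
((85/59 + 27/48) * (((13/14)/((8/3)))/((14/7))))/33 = 24583/2326016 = 0.01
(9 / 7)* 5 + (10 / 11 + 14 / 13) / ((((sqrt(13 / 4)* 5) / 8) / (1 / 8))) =568* sqrt(13) / 9295 + 45 / 7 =6.65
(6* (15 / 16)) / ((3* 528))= 5 / 1408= 0.00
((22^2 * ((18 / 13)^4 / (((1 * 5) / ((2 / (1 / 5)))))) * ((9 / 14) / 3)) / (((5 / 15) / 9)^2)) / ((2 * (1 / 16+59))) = 32923832832 / 6997445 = 4705.12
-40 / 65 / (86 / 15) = -60 / 559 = -0.11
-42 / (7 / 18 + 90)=-756 / 1627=-0.46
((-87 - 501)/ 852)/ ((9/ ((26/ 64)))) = -637/ 20448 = -0.03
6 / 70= 3 / 35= 0.09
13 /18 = 0.72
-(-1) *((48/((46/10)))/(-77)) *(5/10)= -120/1771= -0.07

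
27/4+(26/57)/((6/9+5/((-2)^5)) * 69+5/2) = 1860901/275196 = 6.76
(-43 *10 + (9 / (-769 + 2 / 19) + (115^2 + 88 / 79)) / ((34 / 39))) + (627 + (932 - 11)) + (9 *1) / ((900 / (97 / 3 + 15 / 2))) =191759073031193 / 11771932200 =16289.52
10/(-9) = -10/9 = -1.11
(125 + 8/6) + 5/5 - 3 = 373/3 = 124.33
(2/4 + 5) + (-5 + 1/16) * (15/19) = 487/304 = 1.60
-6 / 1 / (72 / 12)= -1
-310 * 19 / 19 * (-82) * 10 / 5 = 50840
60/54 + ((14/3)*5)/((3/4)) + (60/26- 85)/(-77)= 299965/9009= 33.30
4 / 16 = 1 / 4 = 0.25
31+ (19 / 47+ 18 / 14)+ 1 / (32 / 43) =34.03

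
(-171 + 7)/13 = -164/13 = -12.62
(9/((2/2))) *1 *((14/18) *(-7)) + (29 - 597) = -617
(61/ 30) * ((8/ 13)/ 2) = 122/ 195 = 0.63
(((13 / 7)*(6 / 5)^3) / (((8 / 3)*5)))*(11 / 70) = 11583 / 306250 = 0.04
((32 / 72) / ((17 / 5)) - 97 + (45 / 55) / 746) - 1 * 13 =-137941483 / 1255518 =-109.87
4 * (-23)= -92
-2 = -2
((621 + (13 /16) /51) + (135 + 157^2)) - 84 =20661949 /816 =25321.02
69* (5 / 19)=345 / 19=18.16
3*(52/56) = 39/14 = 2.79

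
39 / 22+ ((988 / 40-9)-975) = -52664 / 55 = -957.53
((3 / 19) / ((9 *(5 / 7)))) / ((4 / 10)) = 7 / 114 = 0.06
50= 50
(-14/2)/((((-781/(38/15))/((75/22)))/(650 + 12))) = 440230/8591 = 51.24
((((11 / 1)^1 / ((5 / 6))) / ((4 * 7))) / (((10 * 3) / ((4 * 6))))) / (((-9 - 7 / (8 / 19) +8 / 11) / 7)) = -5808 / 54775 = -0.11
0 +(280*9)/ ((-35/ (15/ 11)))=-98.18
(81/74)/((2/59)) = 4779/148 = 32.29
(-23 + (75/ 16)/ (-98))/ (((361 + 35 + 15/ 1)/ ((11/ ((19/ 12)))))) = -0.39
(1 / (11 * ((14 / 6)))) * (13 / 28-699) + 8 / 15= -862907 / 32340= -26.68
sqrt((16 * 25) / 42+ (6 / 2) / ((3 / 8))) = 4 * sqrt(483) / 21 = 4.19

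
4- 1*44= -40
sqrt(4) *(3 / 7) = 6 / 7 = 0.86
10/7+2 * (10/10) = 24/7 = 3.43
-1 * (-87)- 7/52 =4517/52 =86.87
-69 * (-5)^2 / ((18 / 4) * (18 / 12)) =-2300 / 9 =-255.56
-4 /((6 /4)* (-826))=4 /1239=0.00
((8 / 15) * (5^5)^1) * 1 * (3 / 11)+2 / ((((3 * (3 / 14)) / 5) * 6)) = 135770 / 297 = 457.14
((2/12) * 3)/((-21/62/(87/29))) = -31/7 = -4.43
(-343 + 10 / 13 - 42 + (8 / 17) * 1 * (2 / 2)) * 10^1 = -848110 / 221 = -3837.60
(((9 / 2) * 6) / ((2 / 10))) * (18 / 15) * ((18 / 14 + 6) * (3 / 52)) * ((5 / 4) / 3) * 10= 103275 / 364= 283.72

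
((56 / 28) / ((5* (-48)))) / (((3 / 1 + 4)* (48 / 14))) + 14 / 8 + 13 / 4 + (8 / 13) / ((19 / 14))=3879113 / 711360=5.45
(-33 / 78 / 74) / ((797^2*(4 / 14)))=-77 / 2444284232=-0.00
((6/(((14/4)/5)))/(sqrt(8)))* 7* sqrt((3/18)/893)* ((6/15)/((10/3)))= 0.03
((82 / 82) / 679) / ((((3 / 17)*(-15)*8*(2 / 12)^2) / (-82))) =697 / 3395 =0.21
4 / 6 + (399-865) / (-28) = 727 / 42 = 17.31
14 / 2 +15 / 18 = 47 / 6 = 7.83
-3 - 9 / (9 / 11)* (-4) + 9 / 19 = 788 / 19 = 41.47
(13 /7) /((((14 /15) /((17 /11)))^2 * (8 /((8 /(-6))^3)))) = -187850 /124509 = -1.51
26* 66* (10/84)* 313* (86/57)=38492740/399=96473.03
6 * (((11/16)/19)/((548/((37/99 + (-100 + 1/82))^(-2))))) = 543690873/13617694806896536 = 0.00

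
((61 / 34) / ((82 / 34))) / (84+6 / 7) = 427 / 48708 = 0.01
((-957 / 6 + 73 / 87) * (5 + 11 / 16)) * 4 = -2512237 / 696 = -3609.54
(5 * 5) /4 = 25 /4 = 6.25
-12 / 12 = -1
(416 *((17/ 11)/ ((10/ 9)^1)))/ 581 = 1.00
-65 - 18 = -83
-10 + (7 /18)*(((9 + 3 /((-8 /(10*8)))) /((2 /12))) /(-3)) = 19 /3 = 6.33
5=5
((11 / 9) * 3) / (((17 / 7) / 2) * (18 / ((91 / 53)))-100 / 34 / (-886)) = 4797247 / 16659492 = 0.29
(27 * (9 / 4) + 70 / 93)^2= 523448641 / 138384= 3782.58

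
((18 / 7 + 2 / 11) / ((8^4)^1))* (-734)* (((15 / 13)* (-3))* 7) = 875295 / 73216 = 11.95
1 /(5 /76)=76 /5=15.20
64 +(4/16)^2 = 1025/16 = 64.06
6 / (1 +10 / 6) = 9 / 4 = 2.25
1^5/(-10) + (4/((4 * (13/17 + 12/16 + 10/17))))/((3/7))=4331/4290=1.01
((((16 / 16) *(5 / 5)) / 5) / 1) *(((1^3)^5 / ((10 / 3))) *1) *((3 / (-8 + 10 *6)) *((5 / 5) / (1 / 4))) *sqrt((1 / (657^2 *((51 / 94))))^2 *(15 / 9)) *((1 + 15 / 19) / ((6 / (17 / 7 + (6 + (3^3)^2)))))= 242614 *sqrt(15) / 55974084075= 0.00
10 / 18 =5 / 9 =0.56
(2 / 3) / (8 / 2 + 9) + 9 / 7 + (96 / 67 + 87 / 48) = 1341047 / 292656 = 4.58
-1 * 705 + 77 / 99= -6338 / 9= -704.22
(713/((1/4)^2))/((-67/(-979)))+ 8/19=212200744/1273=166693.44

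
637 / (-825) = -637 / 825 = -0.77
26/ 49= 0.53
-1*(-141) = 141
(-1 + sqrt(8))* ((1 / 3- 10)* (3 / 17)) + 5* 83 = 7084 / 17- 58* sqrt(2) / 17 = 411.88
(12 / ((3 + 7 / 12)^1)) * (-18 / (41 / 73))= -107.33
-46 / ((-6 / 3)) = 23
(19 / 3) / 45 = 19 / 135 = 0.14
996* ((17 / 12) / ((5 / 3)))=4233 / 5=846.60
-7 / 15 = -0.47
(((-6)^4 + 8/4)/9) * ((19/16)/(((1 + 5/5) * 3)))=12331/432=28.54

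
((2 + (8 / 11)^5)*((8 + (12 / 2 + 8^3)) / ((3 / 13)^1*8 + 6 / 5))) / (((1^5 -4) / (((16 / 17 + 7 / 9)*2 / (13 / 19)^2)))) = -9845674548700 / 10570904487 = -931.39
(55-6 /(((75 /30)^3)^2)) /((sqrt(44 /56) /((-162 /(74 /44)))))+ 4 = 4-278313084 * sqrt(154) /578125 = -5970.10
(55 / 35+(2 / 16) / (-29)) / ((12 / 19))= 48355 / 19488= 2.48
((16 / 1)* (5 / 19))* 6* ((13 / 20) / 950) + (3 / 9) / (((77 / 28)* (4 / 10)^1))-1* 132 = -39217502 / 297825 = -131.68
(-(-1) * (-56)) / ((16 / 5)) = -35 / 2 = -17.50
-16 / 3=-5.33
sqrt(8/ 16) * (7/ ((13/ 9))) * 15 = 945 * sqrt(2)/ 26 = 51.40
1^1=1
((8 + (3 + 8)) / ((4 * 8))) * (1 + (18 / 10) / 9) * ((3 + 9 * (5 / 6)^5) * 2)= 108623 / 11520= 9.43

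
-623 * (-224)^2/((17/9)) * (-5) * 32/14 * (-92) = -295805583360/17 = -17400328432.94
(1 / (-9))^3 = -1 / 729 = -0.00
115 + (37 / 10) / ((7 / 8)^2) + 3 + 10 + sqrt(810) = 9 * sqrt(10) + 32544 / 245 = 161.29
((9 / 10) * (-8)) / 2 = -18 / 5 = -3.60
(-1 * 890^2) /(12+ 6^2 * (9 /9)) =-198025 /12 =-16502.08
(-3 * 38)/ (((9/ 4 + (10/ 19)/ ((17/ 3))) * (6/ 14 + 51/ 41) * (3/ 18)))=-1761319/ 10090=-174.56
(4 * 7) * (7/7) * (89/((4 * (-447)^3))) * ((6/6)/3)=-623/267943869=-0.00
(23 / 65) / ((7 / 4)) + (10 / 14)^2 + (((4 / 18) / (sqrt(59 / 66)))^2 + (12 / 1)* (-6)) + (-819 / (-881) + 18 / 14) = -308501516873 / 4469934105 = -69.02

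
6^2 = 36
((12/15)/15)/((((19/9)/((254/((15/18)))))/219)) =4005072/2375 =1686.35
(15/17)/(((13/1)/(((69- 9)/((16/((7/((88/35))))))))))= 55125/77792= 0.71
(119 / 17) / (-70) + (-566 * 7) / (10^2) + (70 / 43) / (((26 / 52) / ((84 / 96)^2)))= -640309 / 17200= -37.23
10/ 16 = 5/ 8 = 0.62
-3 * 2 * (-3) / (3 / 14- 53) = -252 / 739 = -0.34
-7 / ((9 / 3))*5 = -35 / 3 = -11.67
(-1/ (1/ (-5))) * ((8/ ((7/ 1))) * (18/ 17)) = 720/ 119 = 6.05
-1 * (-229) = 229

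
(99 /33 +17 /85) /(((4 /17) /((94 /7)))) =6392 /35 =182.63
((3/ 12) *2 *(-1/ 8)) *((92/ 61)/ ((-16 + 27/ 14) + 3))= 161/ 18910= 0.01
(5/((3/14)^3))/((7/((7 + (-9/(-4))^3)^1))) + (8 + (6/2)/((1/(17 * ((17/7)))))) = 2217923/1512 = 1466.88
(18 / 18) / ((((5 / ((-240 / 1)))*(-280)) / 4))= 24 / 35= 0.69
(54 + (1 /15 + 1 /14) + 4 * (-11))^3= 9649992689 /9261000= 1042.00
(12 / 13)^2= 144 / 169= 0.85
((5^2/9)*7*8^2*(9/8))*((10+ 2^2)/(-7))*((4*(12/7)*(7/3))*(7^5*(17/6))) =-6400105600/3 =-2133368533.33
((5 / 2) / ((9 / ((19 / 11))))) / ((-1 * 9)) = -95 / 1782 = -0.05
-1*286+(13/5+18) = -265.40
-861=-861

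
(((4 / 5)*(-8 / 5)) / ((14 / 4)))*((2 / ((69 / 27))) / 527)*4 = -0.00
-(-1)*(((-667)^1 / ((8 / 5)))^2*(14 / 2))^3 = 471920832795365743234375 / 262144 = 1800235110455954525.89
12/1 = 12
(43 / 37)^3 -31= -1490736 / 50653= -29.43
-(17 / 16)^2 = -1.13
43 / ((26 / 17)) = 28.12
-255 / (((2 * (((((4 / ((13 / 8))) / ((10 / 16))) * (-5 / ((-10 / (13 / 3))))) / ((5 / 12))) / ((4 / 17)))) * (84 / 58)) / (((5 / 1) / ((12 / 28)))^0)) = -3625 / 3584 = -1.01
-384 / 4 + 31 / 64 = -6113 / 64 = -95.52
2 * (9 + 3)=24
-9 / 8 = -1.12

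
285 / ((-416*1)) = -285 / 416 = -0.69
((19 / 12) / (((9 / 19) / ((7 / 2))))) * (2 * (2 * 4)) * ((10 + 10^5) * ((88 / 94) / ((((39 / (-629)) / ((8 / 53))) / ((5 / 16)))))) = -34972122862600 / 2623023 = -13332754.94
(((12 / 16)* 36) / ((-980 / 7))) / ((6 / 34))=-153 / 140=-1.09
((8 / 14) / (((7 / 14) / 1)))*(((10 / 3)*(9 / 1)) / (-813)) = -80 / 1897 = -0.04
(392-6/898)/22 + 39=561247/9878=56.82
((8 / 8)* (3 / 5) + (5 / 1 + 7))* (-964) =-60732 / 5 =-12146.40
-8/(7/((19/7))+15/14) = -2128/971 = -2.19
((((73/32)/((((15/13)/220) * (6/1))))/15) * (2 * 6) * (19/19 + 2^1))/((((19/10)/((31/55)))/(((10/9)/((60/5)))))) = 29419/6156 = 4.78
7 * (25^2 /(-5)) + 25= -850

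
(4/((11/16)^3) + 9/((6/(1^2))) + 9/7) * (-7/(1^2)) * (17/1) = -4781845/2662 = -1796.34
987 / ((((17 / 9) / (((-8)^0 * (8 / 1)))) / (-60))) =-4263840 / 17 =-250814.12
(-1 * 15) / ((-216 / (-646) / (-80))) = 3588.89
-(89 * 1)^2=-7921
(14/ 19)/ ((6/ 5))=35/ 57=0.61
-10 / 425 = -2 / 85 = -0.02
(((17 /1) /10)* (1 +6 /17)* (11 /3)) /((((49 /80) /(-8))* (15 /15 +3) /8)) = -32384 /147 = -220.30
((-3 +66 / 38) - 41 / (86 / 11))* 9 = -95697 / 1634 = -58.57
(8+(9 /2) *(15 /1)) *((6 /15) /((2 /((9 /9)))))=151 /10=15.10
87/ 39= 29/ 13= 2.23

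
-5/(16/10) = -25/8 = -3.12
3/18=1/6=0.17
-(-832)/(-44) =-208/11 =-18.91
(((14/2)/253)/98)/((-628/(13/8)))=-13/17795008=-0.00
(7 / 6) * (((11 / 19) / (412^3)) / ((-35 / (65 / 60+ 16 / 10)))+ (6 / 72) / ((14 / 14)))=77510767943 / 797253619200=0.10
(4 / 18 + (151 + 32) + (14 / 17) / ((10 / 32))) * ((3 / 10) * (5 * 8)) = 568724 / 255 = 2230.29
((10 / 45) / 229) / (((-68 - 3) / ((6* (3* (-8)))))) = 32 / 16259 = 0.00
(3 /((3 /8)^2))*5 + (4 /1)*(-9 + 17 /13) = 2960 /39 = 75.90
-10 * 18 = -180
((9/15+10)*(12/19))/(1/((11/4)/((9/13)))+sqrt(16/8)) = -1637064/1881095+6502782*sqrt(2)/1881095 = 4.02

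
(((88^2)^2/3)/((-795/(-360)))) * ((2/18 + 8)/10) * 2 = 35022209024/2385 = 14684364.37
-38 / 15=-2.53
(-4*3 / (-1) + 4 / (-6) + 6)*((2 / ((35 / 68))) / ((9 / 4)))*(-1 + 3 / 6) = -14144 / 945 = -14.97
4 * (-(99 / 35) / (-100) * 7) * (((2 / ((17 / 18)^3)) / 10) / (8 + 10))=32076 / 3070625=0.01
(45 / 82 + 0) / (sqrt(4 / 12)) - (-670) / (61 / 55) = 45 *sqrt(3) / 82 + 36850 / 61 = 605.05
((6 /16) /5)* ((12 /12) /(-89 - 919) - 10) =-10081 /13440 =-0.75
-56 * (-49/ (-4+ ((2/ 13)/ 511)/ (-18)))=-164055528/ 239149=-686.00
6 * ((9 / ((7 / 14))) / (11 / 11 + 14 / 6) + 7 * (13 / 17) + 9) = 10074 / 85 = 118.52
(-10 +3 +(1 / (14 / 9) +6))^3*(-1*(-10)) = -625 / 1372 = -0.46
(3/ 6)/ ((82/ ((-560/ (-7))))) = 20/ 41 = 0.49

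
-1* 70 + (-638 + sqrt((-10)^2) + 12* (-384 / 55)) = -42998 / 55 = -781.78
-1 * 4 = -4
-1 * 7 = -7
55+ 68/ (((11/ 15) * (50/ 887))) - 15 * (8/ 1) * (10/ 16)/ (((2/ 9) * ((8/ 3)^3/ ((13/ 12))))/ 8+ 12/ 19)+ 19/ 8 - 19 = 1616.26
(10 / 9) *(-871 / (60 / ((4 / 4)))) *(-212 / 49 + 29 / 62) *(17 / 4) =173582461 / 656208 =264.52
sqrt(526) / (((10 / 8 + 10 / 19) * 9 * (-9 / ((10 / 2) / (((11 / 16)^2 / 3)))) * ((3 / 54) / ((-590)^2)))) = -13545267200 * sqrt(526) / 9801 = -31696408.80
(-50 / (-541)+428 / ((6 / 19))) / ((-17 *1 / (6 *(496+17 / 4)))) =-239312.38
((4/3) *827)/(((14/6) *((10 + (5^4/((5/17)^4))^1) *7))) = 3308/4093019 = 0.00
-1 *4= -4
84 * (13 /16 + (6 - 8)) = -399 /4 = -99.75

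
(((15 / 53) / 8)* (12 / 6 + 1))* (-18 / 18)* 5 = -225 / 424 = -0.53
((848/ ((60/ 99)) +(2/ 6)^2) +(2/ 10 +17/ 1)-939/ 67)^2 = 17880432132676/ 9090225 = 1966995.55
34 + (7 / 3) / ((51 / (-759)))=-37 / 51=-0.73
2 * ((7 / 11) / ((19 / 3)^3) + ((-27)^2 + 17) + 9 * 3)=116644532 / 75449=1546.01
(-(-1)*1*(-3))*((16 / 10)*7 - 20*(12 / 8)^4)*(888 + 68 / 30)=12025277 / 50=240505.54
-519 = -519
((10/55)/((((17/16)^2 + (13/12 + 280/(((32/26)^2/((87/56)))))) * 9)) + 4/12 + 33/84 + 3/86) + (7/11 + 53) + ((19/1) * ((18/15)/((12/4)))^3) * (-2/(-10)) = 75388796966479/1379718532500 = 54.64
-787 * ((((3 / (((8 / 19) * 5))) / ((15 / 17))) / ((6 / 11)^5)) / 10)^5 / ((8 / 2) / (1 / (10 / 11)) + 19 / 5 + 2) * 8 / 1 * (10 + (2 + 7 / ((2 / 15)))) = -18018484.82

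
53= 53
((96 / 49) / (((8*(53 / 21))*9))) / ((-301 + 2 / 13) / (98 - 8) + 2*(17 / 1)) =4680 / 13307399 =0.00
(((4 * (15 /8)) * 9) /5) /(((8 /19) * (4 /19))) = 9747 /64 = 152.30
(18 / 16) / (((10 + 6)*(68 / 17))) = 9 / 512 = 0.02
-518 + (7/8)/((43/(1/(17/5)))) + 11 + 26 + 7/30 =-42172327/87720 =-480.76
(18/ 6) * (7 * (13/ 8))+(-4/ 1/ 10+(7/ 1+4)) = 1789/ 40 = 44.72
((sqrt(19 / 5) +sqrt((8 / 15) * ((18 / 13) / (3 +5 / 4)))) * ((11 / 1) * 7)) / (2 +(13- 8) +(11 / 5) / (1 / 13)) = 308 * sqrt(3315) / 19669 +77 * sqrt(95) / 178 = 5.12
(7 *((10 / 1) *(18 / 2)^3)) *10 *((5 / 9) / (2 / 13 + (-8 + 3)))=-58500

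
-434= -434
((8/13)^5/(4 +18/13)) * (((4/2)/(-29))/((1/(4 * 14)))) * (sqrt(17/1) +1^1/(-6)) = 131072/12424035-262144 * sqrt(17)/4141345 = -0.25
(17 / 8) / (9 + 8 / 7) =119 / 568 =0.21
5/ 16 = 0.31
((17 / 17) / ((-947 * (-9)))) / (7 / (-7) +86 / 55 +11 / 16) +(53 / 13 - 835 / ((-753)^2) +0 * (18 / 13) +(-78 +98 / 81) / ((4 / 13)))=-245.49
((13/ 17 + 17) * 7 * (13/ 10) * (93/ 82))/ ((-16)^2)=1277913/ 1784320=0.72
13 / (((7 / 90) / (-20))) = -23400 / 7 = -3342.86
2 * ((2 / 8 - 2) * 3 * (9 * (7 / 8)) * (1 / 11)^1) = -1323 / 176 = -7.52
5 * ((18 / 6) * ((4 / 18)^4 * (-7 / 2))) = -280 / 2187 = -0.13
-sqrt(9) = -3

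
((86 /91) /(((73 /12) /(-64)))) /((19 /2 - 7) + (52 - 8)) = -44032 /205933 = -0.21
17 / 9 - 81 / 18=-47 / 18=-2.61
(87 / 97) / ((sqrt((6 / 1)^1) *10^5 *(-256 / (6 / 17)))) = -87 *sqrt(6) / 42214400000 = -0.00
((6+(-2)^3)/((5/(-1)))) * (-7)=-14/5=-2.80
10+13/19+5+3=355/19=18.68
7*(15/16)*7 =735/16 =45.94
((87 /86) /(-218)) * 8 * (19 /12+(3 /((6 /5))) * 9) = -8381 /9374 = -0.89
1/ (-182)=-1/ 182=-0.01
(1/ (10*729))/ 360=1/ 2624400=0.00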